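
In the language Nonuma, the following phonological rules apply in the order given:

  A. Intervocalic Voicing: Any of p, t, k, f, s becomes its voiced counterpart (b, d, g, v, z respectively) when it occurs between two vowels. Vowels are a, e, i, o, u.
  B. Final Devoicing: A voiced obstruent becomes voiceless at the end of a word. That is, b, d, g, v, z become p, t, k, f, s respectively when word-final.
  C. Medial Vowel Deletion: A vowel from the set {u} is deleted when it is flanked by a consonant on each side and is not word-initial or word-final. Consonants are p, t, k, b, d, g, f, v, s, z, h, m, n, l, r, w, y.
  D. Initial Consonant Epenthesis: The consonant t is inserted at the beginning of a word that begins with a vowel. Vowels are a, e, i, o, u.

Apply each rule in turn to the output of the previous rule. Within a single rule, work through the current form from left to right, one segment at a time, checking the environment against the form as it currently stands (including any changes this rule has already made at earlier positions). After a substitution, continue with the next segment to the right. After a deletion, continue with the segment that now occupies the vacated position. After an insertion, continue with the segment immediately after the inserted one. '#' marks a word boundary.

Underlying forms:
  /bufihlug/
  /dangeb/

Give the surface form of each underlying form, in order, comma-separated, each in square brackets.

[bvihlk], [dangep]

/bufihlug/:
  A Intervocalic Voicing: [bufihlug] → [buvihlug]
  B Final Devoicing: [buvihlug] → [buvihluk]
  C Medial Vowel Deletion: [buvihluk] → [bvihlk]
  D Initial Consonant Epenthesis: no change — [bvihlk]
/dangeb/:
  A Intervocalic Voicing: no change — [dangeb]
  B Final Devoicing: [dangeb] → [dangep]
  C Medial Vowel Deletion: no change — [dangep]
  D Initial Consonant Epenthesis: no change — [dangep]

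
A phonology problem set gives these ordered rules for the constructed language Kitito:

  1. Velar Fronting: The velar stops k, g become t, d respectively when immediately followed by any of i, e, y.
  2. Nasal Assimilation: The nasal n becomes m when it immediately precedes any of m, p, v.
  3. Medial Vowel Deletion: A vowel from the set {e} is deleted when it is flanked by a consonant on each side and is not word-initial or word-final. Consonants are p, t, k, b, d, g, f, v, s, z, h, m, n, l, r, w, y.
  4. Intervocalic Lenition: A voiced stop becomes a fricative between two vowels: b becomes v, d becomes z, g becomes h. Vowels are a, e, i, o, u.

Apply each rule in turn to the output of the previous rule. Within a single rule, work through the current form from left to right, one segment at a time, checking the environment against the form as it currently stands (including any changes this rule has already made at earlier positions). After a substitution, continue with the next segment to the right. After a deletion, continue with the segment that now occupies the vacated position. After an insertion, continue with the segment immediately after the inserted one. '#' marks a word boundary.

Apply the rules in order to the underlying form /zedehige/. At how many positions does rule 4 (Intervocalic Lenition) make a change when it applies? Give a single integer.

1 Velar Fronting: [zedehige] → [zedehide]
2 Nasal Assimilation: no change — [zedehide]
3 Medial Vowel Deletion: [zedehide] → [zdhide]
4 Intervocalic Lenition: [zdhide] → [zdhize]
Rule 4 changed 1 position(s).

1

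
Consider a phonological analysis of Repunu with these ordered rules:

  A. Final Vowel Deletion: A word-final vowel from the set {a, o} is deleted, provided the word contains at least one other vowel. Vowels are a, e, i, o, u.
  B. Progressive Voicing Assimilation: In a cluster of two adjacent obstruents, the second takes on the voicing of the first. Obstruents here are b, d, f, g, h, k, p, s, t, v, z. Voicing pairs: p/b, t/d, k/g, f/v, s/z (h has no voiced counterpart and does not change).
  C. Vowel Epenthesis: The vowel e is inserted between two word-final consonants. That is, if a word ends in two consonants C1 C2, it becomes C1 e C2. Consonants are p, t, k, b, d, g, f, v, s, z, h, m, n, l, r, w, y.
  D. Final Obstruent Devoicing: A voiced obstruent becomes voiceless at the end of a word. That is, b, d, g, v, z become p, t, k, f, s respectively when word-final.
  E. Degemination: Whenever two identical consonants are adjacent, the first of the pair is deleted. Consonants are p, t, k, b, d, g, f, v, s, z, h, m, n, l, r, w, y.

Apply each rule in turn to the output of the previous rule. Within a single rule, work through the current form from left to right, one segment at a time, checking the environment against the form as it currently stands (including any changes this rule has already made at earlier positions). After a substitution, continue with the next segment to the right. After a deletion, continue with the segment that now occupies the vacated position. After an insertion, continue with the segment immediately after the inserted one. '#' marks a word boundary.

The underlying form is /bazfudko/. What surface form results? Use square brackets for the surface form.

[bazvudek]

A Final Vowel Deletion: [bazfudko] → [bazfudk]
B Progressive Voicing Assimilation: [bazfudk] → [bazvudg]
C Vowel Epenthesis: [bazvudg] → [bazvudeg]
D Final Obstruent Devoicing: [bazvudeg] → [bazvudek]
E Degemination: no change — [bazvudek]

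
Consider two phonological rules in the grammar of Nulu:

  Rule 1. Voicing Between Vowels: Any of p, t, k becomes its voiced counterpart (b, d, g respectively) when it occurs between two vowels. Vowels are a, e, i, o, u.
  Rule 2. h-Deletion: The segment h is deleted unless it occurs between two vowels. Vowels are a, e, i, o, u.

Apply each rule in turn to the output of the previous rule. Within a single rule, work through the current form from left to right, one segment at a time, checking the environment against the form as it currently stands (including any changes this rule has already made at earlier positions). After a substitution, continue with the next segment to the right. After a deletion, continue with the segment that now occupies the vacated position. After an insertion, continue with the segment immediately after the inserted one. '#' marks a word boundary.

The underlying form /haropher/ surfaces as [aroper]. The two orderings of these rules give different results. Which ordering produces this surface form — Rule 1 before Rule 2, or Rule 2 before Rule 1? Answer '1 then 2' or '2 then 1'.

1 then 2

Order 1 then 2:
  1 Voicing Between Vowels: no change — [haropher]
  2 h-Deletion: [haropher] → [aroper]
  result: [aroper]
Order 2 then 1:
  2 h-Deletion: [haropher] → [aroper]
  1 Voicing Between Vowels: [aroper] → [arober]
  result: [arober]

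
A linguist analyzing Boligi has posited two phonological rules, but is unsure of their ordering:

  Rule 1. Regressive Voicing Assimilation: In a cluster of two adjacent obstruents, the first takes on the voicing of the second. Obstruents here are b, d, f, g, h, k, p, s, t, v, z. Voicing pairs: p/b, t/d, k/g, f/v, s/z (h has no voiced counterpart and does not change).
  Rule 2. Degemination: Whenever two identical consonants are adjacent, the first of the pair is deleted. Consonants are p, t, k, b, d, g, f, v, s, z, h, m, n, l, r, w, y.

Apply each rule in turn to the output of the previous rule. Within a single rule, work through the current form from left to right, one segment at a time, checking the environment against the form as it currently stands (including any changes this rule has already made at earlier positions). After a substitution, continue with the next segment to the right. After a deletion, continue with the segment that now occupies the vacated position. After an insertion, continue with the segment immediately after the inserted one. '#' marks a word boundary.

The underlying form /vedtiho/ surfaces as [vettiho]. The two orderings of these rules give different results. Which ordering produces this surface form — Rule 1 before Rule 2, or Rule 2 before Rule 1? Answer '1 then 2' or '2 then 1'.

Order 1 then 2:
  1 Regressive Voicing Assimilation: [vedtiho] → [vettiho]
  2 Degemination: [vettiho] → [vetiho]
  result: [vetiho]
Order 2 then 1:
  2 Degemination: no change — [vedtiho]
  1 Regressive Voicing Assimilation: [vedtiho] → [vettiho]
  result: [vettiho]

2 then 1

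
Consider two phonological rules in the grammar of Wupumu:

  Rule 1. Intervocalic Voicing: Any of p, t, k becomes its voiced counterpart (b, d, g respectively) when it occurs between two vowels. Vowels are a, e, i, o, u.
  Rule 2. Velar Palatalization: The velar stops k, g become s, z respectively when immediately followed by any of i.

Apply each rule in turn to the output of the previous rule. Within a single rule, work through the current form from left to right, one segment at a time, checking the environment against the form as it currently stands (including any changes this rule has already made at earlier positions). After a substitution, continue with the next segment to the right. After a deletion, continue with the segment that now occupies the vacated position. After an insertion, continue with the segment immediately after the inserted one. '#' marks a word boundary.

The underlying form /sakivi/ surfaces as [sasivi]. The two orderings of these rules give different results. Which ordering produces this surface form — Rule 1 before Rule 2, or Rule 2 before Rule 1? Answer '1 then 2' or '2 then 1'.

Order 1 then 2:
  1 Intervocalic Voicing: [sakivi] → [sagivi]
  2 Velar Palatalization: [sagivi] → [sazivi]
  result: [sazivi]
Order 2 then 1:
  2 Velar Palatalization: [sakivi] → [sasivi]
  1 Intervocalic Voicing: no change — [sasivi]
  result: [sasivi]

2 then 1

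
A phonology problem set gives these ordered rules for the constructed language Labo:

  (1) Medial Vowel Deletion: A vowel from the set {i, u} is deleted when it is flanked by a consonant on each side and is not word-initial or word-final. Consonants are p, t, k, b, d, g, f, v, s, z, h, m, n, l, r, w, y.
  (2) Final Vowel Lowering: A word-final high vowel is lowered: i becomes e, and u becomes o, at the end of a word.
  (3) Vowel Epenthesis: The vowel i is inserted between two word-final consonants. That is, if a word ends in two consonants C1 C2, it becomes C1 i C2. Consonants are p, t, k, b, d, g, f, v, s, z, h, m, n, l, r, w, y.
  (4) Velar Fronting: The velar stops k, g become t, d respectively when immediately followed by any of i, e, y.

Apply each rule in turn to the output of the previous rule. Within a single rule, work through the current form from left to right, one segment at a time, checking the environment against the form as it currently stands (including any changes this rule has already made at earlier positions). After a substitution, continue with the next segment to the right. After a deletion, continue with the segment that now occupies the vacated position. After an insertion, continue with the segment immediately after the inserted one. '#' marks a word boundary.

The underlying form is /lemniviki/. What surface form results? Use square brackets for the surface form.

(1) Medial Vowel Deletion: [lemniviki] → [lemnvki]
(2) Final Vowel Lowering: [lemnvki] → [lemnvke]
(3) Vowel Epenthesis: no change — [lemnvke]
(4) Velar Fronting: [lemnvke] → [lemnvte]

[lemnvte]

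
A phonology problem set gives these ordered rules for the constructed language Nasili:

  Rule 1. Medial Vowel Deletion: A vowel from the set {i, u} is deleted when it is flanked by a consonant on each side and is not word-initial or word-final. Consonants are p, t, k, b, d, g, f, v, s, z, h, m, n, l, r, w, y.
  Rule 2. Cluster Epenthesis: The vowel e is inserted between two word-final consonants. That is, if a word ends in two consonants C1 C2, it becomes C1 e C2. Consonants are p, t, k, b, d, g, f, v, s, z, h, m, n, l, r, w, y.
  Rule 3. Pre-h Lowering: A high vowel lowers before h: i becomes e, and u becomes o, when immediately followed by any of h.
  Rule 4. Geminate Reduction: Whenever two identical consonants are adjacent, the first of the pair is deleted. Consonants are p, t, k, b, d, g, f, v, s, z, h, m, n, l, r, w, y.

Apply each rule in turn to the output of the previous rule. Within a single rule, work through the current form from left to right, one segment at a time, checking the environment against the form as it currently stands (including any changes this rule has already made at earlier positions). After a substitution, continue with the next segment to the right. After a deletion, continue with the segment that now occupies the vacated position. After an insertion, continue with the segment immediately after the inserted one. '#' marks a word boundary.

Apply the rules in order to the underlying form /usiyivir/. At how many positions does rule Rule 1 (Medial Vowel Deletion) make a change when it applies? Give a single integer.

Rule 1 Medial Vowel Deletion: [usiyivir] → [usyvr]
Rule 2 Cluster Epenthesis: [usyvr] → [usyver]
Rule 3 Pre-h Lowering: no change — [usyver]
Rule 4 Geminate Reduction: no change — [usyver]
Rule Rule 1 changed 3 position(s).

3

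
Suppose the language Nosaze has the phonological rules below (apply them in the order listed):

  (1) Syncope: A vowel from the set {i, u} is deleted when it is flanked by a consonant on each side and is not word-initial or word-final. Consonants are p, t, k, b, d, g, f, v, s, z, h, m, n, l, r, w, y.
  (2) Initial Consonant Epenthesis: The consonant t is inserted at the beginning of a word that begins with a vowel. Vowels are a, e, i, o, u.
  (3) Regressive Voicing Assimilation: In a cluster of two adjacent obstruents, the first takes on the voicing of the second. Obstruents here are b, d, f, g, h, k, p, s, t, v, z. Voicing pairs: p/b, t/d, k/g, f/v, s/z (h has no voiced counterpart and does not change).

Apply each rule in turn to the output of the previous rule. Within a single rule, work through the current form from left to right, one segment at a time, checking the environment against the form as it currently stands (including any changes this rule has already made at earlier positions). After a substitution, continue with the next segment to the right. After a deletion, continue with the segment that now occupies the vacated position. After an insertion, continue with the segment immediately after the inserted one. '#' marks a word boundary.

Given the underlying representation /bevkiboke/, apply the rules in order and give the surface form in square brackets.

[befgboke]

(1) Syncope: [bevkiboke] → [bevkboke]
(2) Initial Consonant Epenthesis: no change — [bevkboke]
(3) Regressive Voicing Assimilation: [bevkboke] → [befgboke]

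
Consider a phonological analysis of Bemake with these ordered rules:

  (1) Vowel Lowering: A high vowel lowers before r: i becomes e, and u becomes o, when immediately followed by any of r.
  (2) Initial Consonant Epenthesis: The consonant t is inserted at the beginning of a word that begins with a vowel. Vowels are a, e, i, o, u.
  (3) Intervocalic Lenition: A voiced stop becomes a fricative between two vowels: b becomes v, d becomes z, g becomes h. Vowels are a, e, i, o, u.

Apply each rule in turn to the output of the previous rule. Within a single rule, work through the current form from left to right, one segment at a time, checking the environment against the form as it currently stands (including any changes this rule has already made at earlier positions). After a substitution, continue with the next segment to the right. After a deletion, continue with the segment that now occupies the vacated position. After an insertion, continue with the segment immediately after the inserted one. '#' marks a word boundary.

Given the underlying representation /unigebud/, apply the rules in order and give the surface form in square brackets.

(1) Vowel Lowering: no change — [unigebud]
(2) Initial Consonant Epenthesis: [unigebud] → [tunigebud]
(3) Intervocalic Lenition: [tunigebud] → [tunihevud]

[tunihevud]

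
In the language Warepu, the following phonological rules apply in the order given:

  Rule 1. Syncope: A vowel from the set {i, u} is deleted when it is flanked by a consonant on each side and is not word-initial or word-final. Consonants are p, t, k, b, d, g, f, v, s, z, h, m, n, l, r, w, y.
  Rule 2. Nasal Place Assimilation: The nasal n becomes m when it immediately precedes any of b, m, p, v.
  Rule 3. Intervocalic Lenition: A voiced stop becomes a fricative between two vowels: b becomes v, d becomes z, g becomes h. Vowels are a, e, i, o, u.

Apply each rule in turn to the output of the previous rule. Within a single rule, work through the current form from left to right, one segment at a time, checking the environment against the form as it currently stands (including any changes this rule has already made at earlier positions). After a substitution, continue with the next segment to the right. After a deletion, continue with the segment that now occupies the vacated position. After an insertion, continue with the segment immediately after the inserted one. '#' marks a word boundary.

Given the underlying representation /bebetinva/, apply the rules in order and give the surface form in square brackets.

Rule 1 Syncope: [bebetinva] → [bebetnva]
Rule 2 Nasal Place Assimilation: [bebetnva] → [bebetmva]
Rule 3 Intervocalic Lenition: [bebetmva] → [bevetmva]

[bevetmva]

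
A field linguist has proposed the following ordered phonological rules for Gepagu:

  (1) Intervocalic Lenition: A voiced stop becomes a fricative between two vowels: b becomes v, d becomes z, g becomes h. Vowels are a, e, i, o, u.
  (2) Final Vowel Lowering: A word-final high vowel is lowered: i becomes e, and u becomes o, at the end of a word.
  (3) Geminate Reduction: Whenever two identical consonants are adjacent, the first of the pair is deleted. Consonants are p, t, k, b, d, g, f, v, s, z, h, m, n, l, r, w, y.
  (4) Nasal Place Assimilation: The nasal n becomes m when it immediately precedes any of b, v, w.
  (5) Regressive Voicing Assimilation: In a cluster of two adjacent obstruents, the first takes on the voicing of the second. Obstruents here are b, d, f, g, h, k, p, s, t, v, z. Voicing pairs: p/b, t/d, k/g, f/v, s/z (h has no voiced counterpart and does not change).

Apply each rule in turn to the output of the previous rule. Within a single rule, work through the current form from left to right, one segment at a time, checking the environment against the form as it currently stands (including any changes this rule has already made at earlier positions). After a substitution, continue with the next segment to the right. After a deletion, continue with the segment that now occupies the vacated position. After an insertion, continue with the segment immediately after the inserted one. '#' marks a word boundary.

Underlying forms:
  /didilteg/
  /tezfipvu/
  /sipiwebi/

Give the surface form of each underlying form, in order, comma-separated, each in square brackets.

/didilteg/:
  (1) Intervocalic Lenition: [didilteg] → [dizilteg]
  (2) Final Vowel Lowering: no change — [dizilteg]
  (3) Geminate Reduction: no change — [dizilteg]
  (4) Nasal Place Assimilation: no change — [dizilteg]
  (5) Regressive Voicing Assimilation: no change — [dizilteg]
/tezfipvu/:
  (1) Intervocalic Lenition: no change — [tezfipvu]
  (2) Final Vowel Lowering: [tezfipvu] → [tezfipvo]
  (3) Geminate Reduction: no change — [tezfipvo]
  (4) Nasal Place Assimilation: no change — [tezfipvo]
  (5) Regressive Voicing Assimilation: [tezfipvo] → [tesfibvo]
/sipiwebi/:
  (1) Intervocalic Lenition: [sipiwebi] → [sipiwevi]
  (2) Final Vowel Lowering: [sipiwevi] → [sipiweve]
  (3) Geminate Reduction: no change — [sipiweve]
  (4) Nasal Place Assimilation: no change — [sipiweve]
  (5) Regressive Voicing Assimilation: no change — [sipiweve]

[dizilteg], [tesfibvo], [sipiweve]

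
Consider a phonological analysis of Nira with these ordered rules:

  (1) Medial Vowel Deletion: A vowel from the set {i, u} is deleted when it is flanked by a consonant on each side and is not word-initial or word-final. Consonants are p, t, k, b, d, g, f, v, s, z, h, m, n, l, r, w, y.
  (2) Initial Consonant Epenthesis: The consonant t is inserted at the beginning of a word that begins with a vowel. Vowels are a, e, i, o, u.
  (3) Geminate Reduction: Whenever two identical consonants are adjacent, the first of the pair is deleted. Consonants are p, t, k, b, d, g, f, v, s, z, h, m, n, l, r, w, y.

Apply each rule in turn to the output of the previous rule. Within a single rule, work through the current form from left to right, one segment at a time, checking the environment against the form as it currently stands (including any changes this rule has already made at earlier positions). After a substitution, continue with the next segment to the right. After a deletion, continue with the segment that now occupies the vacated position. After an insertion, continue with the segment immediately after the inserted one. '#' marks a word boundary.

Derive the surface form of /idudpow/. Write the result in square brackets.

[tidpow]

(1) Medial Vowel Deletion: [idudpow] → [iddpow]
(2) Initial Consonant Epenthesis: [iddpow] → [tiddpow]
(3) Geminate Reduction: [tiddpow] → [tidpow]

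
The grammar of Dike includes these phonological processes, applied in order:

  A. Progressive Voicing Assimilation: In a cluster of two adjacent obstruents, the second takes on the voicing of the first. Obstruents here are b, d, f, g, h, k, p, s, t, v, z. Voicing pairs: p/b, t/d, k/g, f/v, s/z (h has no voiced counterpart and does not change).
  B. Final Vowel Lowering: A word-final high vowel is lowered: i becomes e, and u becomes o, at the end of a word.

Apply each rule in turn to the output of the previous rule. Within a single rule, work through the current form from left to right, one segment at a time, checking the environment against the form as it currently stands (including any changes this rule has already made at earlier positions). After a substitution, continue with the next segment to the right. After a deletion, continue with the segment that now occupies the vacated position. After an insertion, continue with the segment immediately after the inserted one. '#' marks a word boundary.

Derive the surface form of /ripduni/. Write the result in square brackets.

[riptune]

A Progressive Voicing Assimilation: [ripduni] → [riptuni]
B Final Vowel Lowering: [riptuni] → [riptune]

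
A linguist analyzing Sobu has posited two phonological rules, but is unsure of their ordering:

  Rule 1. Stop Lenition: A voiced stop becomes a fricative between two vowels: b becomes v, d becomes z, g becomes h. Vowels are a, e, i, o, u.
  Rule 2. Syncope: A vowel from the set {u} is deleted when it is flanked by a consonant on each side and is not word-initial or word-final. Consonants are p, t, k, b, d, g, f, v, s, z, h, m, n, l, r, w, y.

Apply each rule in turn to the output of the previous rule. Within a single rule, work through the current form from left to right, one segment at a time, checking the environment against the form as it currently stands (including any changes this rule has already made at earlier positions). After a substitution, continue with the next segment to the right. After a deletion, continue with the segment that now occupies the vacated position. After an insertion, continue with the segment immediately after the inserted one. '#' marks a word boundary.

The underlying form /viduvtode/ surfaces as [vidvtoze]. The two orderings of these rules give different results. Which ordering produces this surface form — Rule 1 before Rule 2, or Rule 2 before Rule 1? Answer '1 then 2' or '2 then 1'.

2 then 1

Order 1 then 2:
  1 Stop Lenition: [viduvtode] → [vizuvtoze]
  2 Syncope: [vizuvtoze] → [vizvtoze]
  result: [vizvtoze]
Order 2 then 1:
  2 Syncope: [viduvtode] → [vidvtode]
  1 Stop Lenition: [vidvtode] → [vidvtoze]
  result: [vidvtoze]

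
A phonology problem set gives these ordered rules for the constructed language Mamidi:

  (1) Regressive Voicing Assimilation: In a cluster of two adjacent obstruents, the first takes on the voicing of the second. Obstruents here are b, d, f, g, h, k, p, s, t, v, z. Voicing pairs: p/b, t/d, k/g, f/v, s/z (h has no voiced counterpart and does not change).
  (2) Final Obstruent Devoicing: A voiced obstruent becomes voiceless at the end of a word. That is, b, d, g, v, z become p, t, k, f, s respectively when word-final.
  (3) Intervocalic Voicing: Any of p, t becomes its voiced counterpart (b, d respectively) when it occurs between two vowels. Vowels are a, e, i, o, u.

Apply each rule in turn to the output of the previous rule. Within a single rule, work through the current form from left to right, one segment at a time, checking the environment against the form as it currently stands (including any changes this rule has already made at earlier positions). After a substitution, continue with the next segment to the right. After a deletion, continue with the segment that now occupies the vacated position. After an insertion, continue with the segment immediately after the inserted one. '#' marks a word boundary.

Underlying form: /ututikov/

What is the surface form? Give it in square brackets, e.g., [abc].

(1) Regressive Voicing Assimilation: no change — [ututikov]
(2) Final Obstruent Devoicing: [ututikov] → [ututikof]
(3) Intervocalic Voicing: [ututikof] → [ududikof]

[ududikof]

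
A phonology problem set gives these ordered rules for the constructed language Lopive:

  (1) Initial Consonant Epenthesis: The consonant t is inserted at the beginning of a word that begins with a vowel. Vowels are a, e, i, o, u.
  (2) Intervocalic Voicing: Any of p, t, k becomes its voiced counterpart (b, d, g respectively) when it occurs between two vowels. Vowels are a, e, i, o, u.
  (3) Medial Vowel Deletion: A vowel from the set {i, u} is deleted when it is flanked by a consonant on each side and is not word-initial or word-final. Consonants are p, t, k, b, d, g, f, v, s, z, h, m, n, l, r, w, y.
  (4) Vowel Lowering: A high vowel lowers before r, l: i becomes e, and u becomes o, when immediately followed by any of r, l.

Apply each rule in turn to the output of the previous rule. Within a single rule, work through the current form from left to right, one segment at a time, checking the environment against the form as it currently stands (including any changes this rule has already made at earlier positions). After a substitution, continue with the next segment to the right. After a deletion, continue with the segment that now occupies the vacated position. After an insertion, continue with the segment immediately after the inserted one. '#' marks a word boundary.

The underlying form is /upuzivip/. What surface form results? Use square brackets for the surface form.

[tbzvp]

(1) Initial Consonant Epenthesis: [upuzivip] → [tupuzivip]
(2) Intervocalic Voicing: [tupuzivip] → [tubuzivip]
(3) Medial Vowel Deletion: [tubuzivip] → [tbzvp]
(4) Vowel Lowering: no change — [tbzvp]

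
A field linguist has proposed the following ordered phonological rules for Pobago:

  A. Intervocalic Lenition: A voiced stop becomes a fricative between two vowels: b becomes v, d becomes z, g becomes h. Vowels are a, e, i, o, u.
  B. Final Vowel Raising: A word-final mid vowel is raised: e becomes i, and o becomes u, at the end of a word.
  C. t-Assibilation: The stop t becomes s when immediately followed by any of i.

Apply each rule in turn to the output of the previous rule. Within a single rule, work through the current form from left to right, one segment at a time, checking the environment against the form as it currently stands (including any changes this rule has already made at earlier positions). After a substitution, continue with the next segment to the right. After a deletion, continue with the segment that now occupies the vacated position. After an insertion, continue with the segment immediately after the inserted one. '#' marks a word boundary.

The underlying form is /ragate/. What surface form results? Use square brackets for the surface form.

A Intervocalic Lenition: [ragate] → [rahate]
B Final Vowel Raising: [rahate] → [rahati]
C t-Assibilation: [rahati] → [rahasi]

[rahasi]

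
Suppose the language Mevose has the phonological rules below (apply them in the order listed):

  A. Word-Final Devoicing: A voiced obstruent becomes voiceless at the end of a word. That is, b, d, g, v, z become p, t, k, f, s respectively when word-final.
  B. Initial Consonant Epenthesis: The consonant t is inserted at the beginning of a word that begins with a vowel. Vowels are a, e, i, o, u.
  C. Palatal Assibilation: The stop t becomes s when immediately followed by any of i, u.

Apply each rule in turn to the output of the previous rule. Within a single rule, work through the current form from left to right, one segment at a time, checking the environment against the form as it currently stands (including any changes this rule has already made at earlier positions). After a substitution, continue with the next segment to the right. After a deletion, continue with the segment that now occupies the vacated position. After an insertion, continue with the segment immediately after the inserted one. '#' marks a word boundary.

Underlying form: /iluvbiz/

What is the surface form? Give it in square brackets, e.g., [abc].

A Word-Final Devoicing: [iluvbiz] → [iluvbis]
B Initial Consonant Epenthesis: [iluvbis] → [tiluvbis]
C Palatal Assibilation: [tiluvbis] → [siluvbis]

[siluvbis]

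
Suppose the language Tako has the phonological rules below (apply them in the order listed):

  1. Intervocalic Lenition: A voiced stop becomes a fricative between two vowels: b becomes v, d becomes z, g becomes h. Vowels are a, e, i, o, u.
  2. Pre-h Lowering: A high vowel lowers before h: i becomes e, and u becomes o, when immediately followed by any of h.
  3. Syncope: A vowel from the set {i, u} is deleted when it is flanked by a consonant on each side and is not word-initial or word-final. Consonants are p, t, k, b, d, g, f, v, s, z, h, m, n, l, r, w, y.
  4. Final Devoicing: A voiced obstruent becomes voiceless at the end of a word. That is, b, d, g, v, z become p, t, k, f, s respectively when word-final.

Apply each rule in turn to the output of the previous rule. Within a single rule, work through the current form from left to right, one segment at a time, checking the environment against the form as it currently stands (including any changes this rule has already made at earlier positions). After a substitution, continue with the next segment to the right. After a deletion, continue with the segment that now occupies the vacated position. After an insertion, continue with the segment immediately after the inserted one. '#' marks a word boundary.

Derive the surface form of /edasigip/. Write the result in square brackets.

1 Intervocalic Lenition: [edasigip] → [ezasihip]
2 Pre-h Lowering: [ezasihip] → [ezasehip]
3 Syncope: [ezasehip] → [ezasehp]
4 Final Devoicing: no change — [ezasehp]

[ezasehp]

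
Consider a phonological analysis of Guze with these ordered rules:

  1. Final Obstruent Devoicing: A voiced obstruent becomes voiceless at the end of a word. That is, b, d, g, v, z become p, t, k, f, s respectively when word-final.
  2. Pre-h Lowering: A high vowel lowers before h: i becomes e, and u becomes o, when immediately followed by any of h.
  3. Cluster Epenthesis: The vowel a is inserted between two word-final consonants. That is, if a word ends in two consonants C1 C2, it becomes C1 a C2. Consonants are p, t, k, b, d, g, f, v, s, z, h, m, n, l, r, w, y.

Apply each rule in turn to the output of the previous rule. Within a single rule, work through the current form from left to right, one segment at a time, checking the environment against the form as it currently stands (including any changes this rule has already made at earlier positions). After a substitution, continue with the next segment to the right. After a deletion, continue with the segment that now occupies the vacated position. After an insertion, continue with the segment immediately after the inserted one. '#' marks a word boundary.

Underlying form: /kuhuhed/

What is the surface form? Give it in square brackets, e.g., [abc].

1 Final Obstruent Devoicing: [kuhuhed] → [kuhuhet]
2 Pre-h Lowering: [kuhuhet] → [kohohet]
3 Cluster Epenthesis: no change — [kohohet]

[kohohet]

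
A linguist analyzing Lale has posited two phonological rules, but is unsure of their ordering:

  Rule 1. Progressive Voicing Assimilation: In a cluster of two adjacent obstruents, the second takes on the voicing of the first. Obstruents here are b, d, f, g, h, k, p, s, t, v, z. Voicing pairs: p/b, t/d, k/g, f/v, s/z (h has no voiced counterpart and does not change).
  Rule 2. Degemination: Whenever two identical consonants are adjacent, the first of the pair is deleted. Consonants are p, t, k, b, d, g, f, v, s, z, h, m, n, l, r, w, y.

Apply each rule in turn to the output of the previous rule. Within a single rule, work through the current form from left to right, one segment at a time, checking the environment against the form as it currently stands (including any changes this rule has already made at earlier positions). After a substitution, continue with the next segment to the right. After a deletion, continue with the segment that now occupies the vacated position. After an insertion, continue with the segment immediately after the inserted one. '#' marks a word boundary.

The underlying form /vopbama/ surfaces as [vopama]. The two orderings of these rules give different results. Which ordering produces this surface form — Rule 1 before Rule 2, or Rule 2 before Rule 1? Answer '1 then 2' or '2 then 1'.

1 then 2

Order 1 then 2:
  1 Progressive Voicing Assimilation: [vopbama] → [voppama]
  2 Degemination: [voppama] → [vopama]
  result: [vopama]
Order 2 then 1:
  2 Degemination: no change — [vopbama]
  1 Progressive Voicing Assimilation: [vopbama] → [voppama]
  result: [voppama]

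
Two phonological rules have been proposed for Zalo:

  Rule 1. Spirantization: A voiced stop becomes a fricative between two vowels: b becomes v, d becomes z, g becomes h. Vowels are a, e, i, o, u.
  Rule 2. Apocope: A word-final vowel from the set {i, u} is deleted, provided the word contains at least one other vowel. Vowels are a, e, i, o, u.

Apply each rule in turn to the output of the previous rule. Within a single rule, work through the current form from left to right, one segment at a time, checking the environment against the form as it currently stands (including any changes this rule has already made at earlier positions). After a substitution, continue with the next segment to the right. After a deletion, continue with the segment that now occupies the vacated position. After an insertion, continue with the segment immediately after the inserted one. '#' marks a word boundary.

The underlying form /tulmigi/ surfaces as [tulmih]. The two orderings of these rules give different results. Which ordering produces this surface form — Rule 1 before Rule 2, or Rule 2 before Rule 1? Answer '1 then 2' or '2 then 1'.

Order 1 then 2:
  1 Spirantization: [tulmigi] → [tulmihi]
  2 Apocope: [tulmihi] → [tulmih]
  result: [tulmih]
Order 2 then 1:
  2 Apocope: [tulmigi] → [tulmig]
  1 Spirantization: no change — [tulmig]
  result: [tulmig]

1 then 2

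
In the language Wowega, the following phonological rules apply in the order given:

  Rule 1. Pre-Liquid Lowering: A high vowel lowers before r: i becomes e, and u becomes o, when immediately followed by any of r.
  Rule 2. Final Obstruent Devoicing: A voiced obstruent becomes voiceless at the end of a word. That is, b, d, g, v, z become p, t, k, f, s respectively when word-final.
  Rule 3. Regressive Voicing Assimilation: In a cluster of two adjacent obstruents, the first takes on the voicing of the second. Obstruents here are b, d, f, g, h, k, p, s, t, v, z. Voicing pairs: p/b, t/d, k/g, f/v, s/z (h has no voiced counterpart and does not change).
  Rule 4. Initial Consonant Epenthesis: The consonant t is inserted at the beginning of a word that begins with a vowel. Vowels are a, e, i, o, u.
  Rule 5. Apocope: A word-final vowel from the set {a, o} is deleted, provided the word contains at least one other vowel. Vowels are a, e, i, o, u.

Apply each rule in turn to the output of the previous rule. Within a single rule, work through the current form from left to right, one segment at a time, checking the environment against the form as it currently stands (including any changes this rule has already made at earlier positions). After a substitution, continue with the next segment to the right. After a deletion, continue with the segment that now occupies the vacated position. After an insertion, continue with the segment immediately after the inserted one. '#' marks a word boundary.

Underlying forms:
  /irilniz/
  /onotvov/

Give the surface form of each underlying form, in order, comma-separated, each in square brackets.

[terilnis], [tonodvof]

/irilniz/:
  Rule 1 Pre-Liquid Lowering: [irilniz] → [erilniz]
  Rule 2 Final Obstruent Devoicing: [erilniz] → [erilnis]
  Rule 3 Regressive Voicing Assimilation: no change — [erilnis]
  Rule 4 Initial Consonant Epenthesis: [erilnis] → [terilnis]
  Rule 5 Apocope: no change — [terilnis]
/onotvov/:
  Rule 1 Pre-Liquid Lowering: no change — [onotvov]
  Rule 2 Final Obstruent Devoicing: [onotvov] → [onotvof]
  Rule 3 Regressive Voicing Assimilation: [onotvof] → [onodvof]
  Rule 4 Initial Consonant Epenthesis: [onodvof] → [tonodvof]
  Rule 5 Apocope: no change — [tonodvof]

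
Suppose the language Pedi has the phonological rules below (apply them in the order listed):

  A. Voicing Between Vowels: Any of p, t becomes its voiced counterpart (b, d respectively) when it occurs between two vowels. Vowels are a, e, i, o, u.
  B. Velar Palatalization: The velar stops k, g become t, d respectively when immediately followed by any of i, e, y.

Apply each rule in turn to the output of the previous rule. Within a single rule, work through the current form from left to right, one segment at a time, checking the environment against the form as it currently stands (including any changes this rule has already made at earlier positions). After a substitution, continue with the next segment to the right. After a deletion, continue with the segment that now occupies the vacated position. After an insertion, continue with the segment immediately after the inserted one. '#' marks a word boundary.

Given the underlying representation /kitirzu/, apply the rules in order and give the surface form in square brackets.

[tidirzu]

A Voicing Between Vowels: [kitirzu] → [kidirzu]
B Velar Palatalization: [kidirzu] → [tidirzu]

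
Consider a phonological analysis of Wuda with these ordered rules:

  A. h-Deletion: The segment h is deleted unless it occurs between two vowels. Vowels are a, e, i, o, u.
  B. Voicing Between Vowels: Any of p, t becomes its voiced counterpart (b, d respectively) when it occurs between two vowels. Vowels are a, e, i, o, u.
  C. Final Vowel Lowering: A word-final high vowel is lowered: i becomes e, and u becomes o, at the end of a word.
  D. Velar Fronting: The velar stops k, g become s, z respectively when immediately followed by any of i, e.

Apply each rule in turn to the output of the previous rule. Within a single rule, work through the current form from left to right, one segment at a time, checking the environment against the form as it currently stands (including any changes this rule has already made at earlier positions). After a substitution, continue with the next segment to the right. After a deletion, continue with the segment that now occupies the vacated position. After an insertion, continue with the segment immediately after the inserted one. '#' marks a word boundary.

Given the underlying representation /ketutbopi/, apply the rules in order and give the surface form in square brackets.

A h-Deletion: no change — [ketutbopi]
B Voicing Between Vowels: [ketutbopi] → [kedutbobi]
C Final Vowel Lowering: [kedutbobi] → [kedutbobe]
D Velar Fronting: [kedutbobe] → [sedutbobe]

[sedutbobe]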